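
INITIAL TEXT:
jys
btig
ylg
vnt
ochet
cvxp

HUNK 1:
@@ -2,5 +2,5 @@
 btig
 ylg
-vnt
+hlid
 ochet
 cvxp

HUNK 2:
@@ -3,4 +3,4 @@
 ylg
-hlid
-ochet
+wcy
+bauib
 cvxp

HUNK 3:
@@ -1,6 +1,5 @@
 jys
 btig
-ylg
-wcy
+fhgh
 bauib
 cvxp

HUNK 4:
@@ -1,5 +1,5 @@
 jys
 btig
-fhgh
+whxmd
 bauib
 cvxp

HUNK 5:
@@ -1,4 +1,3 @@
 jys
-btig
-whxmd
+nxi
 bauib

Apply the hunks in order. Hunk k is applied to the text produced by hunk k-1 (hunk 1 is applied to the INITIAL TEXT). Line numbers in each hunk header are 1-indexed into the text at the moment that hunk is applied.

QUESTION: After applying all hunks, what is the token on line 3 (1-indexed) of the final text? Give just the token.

Answer: bauib

Derivation:
Hunk 1: at line 2 remove [vnt] add [hlid] -> 6 lines: jys btig ylg hlid ochet cvxp
Hunk 2: at line 3 remove [hlid,ochet] add [wcy,bauib] -> 6 lines: jys btig ylg wcy bauib cvxp
Hunk 3: at line 1 remove [ylg,wcy] add [fhgh] -> 5 lines: jys btig fhgh bauib cvxp
Hunk 4: at line 1 remove [fhgh] add [whxmd] -> 5 lines: jys btig whxmd bauib cvxp
Hunk 5: at line 1 remove [btig,whxmd] add [nxi] -> 4 lines: jys nxi bauib cvxp
Final line 3: bauib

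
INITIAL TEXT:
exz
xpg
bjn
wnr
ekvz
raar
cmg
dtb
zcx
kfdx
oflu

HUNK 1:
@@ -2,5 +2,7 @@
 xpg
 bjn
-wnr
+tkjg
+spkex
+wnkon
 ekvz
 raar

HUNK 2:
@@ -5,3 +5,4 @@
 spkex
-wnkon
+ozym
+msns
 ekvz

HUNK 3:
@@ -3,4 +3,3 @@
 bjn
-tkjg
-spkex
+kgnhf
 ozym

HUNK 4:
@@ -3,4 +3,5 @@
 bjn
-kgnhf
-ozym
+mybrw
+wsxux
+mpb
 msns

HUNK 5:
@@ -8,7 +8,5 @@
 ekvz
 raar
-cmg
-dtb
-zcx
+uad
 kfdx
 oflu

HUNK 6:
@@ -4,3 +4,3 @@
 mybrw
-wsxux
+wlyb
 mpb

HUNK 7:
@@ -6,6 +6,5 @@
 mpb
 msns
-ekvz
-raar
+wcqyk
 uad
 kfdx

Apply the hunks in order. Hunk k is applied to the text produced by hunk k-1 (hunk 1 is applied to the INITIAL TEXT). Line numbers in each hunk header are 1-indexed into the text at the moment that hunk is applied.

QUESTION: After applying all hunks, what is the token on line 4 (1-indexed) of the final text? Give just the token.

Hunk 1: at line 2 remove [wnr] add [tkjg,spkex,wnkon] -> 13 lines: exz xpg bjn tkjg spkex wnkon ekvz raar cmg dtb zcx kfdx oflu
Hunk 2: at line 5 remove [wnkon] add [ozym,msns] -> 14 lines: exz xpg bjn tkjg spkex ozym msns ekvz raar cmg dtb zcx kfdx oflu
Hunk 3: at line 3 remove [tkjg,spkex] add [kgnhf] -> 13 lines: exz xpg bjn kgnhf ozym msns ekvz raar cmg dtb zcx kfdx oflu
Hunk 4: at line 3 remove [kgnhf,ozym] add [mybrw,wsxux,mpb] -> 14 lines: exz xpg bjn mybrw wsxux mpb msns ekvz raar cmg dtb zcx kfdx oflu
Hunk 5: at line 8 remove [cmg,dtb,zcx] add [uad] -> 12 lines: exz xpg bjn mybrw wsxux mpb msns ekvz raar uad kfdx oflu
Hunk 6: at line 4 remove [wsxux] add [wlyb] -> 12 lines: exz xpg bjn mybrw wlyb mpb msns ekvz raar uad kfdx oflu
Hunk 7: at line 6 remove [ekvz,raar] add [wcqyk] -> 11 lines: exz xpg bjn mybrw wlyb mpb msns wcqyk uad kfdx oflu
Final line 4: mybrw

Answer: mybrw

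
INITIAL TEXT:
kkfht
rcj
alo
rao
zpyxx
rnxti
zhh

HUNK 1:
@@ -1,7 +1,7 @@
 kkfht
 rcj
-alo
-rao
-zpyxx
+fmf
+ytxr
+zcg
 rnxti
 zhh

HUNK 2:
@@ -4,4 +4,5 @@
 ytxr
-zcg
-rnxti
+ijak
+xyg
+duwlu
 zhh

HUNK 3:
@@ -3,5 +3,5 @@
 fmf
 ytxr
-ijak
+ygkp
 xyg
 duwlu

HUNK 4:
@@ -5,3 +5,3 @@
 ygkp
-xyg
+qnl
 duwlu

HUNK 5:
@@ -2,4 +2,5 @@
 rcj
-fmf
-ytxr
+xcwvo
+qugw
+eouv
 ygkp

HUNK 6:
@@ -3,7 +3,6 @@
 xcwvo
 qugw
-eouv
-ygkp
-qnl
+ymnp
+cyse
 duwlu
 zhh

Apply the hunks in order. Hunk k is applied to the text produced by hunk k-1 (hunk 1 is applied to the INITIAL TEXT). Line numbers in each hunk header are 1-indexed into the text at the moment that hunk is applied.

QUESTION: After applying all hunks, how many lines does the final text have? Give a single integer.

Hunk 1: at line 1 remove [alo,rao,zpyxx] add [fmf,ytxr,zcg] -> 7 lines: kkfht rcj fmf ytxr zcg rnxti zhh
Hunk 2: at line 4 remove [zcg,rnxti] add [ijak,xyg,duwlu] -> 8 lines: kkfht rcj fmf ytxr ijak xyg duwlu zhh
Hunk 3: at line 3 remove [ijak] add [ygkp] -> 8 lines: kkfht rcj fmf ytxr ygkp xyg duwlu zhh
Hunk 4: at line 5 remove [xyg] add [qnl] -> 8 lines: kkfht rcj fmf ytxr ygkp qnl duwlu zhh
Hunk 5: at line 2 remove [fmf,ytxr] add [xcwvo,qugw,eouv] -> 9 lines: kkfht rcj xcwvo qugw eouv ygkp qnl duwlu zhh
Hunk 6: at line 3 remove [eouv,ygkp,qnl] add [ymnp,cyse] -> 8 lines: kkfht rcj xcwvo qugw ymnp cyse duwlu zhh
Final line count: 8

Answer: 8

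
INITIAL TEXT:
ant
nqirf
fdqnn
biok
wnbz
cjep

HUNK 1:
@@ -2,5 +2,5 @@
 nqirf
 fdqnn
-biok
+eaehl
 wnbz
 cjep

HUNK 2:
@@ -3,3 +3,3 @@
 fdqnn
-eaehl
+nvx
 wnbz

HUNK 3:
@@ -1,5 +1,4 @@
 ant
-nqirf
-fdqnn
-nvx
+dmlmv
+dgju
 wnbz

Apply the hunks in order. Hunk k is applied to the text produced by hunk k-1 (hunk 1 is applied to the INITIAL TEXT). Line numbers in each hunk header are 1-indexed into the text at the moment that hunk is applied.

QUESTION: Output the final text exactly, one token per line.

Answer: ant
dmlmv
dgju
wnbz
cjep

Derivation:
Hunk 1: at line 2 remove [biok] add [eaehl] -> 6 lines: ant nqirf fdqnn eaehl wnbz cjep
Hunk 2: at line 3 remove [eaehl] add [nvx] -> 6 lines: ant nqirf fdqnn nvx wnbz cjep
Hunk 3: at line 1 remove [nqirf,fdqnn,nvx] add [dmlmv,dgju] -> 5 lines: ant dmlmv dgju wnbz cjep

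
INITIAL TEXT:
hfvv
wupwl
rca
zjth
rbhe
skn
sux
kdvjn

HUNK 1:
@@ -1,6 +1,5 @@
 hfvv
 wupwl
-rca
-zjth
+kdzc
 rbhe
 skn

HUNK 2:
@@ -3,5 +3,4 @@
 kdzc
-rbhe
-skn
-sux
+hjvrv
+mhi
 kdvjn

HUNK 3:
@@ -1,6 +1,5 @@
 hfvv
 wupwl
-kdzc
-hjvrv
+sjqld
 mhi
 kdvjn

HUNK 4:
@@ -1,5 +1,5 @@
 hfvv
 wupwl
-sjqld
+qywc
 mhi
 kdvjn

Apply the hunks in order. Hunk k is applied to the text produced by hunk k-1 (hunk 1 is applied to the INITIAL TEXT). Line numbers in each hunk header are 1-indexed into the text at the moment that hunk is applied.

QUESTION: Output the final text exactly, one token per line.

Hunk 1: at line 1 remove [rca,zjth] add [kdzc] -> 7 lines: hfvv wupwl kdzc rbhe skn sux kdvjn
Hunk 2: at line 3 remove [rbhe,skn,sux] add [hjvrv,mhi] -> 6 lines: hfvv wupwl kdzc hjvrv mhi kdvjn
Hunk 3: at line 1 remove [kdzc,hjvrv] add [sjqld] -> 5 lines: hfvv wupwl sjqld mhi kdvjn
Hunk 4: at line 1 remove [sjqld] add [qywc] -> 5 lines: hfvv wupwl qywc mhi kdvjn

Answer: hfvv
wupwl
qywc
mhi
kdvjn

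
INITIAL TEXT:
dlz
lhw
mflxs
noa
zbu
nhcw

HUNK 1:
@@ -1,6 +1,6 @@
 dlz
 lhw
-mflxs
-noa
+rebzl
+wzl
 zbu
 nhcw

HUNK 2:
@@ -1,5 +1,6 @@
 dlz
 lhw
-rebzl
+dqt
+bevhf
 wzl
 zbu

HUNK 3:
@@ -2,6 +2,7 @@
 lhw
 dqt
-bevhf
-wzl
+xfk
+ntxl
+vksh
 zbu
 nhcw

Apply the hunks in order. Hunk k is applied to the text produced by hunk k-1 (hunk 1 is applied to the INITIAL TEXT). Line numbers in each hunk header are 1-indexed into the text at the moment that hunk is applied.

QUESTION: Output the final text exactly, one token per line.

Answer: dlz
lhw
dqt
xfk
ntxl
vksh
zbu
nhcw

Derivation:
Hunk 1: at line 1 remove [mflxs,noa] add [rebzl,wzl] -> 6 lines: dlz lhw rebzl wzl zbu nhcw
Hunk 2: at line 1 remove [rebzl] add [dqt,bevhf] -> 7 lines: dlz lhw dqt bevhf wzl zbu nhcw
Hunk 3: at line 2 remove [bevhf,wzl] add [xfk,ntxl,vksh] -> 8 lines: dlz lhw dqt xfk ntxl vksh zbu nhcw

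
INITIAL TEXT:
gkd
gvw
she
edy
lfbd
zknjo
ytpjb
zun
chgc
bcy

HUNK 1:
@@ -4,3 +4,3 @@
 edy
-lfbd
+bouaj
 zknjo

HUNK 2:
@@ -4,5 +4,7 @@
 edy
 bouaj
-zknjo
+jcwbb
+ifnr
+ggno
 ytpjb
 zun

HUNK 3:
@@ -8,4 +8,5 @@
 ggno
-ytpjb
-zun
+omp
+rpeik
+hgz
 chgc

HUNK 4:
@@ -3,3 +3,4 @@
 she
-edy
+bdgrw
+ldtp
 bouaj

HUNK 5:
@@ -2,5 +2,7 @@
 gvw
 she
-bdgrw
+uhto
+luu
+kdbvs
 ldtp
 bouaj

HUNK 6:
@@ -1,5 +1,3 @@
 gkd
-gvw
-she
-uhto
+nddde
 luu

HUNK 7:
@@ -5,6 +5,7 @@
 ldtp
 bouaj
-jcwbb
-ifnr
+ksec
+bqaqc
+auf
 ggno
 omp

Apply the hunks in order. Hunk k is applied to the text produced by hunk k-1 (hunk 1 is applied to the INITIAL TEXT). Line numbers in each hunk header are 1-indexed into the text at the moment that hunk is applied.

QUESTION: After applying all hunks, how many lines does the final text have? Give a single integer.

Hunk 1: at line 4 remove [lfbd] add [bouaj] -> 10 lines: gkd gvw she edy bouaj zknjo ytpjb zun chgc bcy
Hunk 2: at line 4 remove [zknjo] add [jcwbb,ifnr,ggno] -> 12 lines: gkd gvw she edy bouaj jcwbb ifnr ggno ytpjb zun chgc bcy
Hunk 3: at line 8 remove [ytpjb,zun] add [omp,rpeik,hgz] -> 13 lines: gkd gvw she edy bouaj jcwbb ifnr ggno omp rpeik hgz chgc bcy
Hunk 4: at line 3 remove [edy] add [bdgrw,ldtp] -> 14 lines: gkd gvw she bdgrw ldtp bouaj jcwbb ifnr ggno omp rpeik hgz chgc bcy
Hunk 5: at line 2 remove [bdgrw] add [uhto,luu,kdbvs] -> 16 lines: gkd gvw she uhto luu kdbvs ldtp bouaj jcwbb ifnr ggno omp rpeik hgz chgc bcy
Hunk 6: at line 1 remove [gvw,she,uhto] add [nddde] -> 14 lines: gkd nddde luu kdbvs ldtp bouaj jcwbb ifnr ggno omp rpeik hgz chgc bcy
Hunk 7: at line 5 remove [jcwbb,ifnr] add [ksec,bqaqc,auf] -> 15 lines: gkd nddde luu kdbvs ldtp bouaj ksec bqaqc auf ggno omp rpeik hgz chgc bcy
Final line count: 15

Answer: 15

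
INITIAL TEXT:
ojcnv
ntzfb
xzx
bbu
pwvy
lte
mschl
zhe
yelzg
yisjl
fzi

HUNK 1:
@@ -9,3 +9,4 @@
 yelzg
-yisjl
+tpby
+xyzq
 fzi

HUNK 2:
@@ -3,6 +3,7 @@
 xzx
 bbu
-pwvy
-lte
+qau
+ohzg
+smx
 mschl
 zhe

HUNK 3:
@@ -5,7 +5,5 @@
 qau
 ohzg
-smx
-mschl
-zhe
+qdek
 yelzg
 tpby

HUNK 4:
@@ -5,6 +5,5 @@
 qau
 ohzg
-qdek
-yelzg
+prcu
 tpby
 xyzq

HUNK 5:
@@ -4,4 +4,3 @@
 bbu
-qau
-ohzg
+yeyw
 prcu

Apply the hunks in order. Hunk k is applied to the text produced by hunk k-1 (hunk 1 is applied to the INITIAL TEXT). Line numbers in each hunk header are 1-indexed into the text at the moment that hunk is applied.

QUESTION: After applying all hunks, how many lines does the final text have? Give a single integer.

Answer: 9

Derivation:
Hunk 1: at line 9 remove [yisjl] add [tpby,xyzq] -> 12 lines: ojcnv ntzfb xzx bbu pwvy lte mschl zhe yelzg tpby xyzq fzi
Hunk 2: at line 3 remove [pwvy,lte] add [qau,ohzg,smx] -> 13 lines: ojcnv ntzfb xzx bbu qau ohzg smx mschl zhe yelzg tpby xyzq fzi
Hunk 3: at line 5 remove [smx,mschl,zhe] add [qdek] -> 11 lines: ojcnv ntzfb xzx bbu qau ohzg qdek yelzg tpby xyzq fzi
Hunk 4: at line 5 remove [qdek,yelzg] add [prcu] -> 10 lines: ojcnv ntzfb xzx bbu qau ohzg prcu tpby xyzq fzi
Hunk 5: at line 4 remove [qau,ohzg] add [yeyw] -> 9 lines: ojcnv ntzfb xzx bbu yeyw prcu tpby xyzq fzi
Final line count: 9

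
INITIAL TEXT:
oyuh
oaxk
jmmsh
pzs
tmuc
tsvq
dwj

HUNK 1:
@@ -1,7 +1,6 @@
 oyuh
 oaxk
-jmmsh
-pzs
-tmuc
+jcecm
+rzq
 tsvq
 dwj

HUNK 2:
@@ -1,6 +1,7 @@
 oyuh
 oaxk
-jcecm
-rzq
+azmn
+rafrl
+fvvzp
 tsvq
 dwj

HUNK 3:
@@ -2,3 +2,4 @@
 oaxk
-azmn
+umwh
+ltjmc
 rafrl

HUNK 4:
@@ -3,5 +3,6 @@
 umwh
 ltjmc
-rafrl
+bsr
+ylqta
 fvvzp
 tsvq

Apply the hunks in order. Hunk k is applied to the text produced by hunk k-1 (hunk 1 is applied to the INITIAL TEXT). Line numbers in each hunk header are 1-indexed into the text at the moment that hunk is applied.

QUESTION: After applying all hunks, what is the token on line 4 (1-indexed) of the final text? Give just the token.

Answer: ltjmc

Derivation:
Hunk 1: at line 1 remove [jmmsh,pzs,tmuc] add [jcecm,rzq] -> 6 lines: oyuh oaxk jcecm rzq tsvq dwj
Hunk 2: at line 1 remove [jcecm,rzq] add [azmn,rafrl,fvvzp] -> 7 lines: oyuh oaxk azmn rafrl fvvzp tsvq dwj
Hunk 3: at line 2 remove [azmn] add [umwh,ltjmc] -> 8 lines: oyuh oaxk umwh ltjmc rafrl fvvzp tsvq dwj
Hunk 4: at line 3 remove [rafrl] add [bsr,ylqta] -> 9 lines: oyuh oaxk umwh ltjmc bsr ylqta fvvzp tsvq dwj
Final line 4: ltjmc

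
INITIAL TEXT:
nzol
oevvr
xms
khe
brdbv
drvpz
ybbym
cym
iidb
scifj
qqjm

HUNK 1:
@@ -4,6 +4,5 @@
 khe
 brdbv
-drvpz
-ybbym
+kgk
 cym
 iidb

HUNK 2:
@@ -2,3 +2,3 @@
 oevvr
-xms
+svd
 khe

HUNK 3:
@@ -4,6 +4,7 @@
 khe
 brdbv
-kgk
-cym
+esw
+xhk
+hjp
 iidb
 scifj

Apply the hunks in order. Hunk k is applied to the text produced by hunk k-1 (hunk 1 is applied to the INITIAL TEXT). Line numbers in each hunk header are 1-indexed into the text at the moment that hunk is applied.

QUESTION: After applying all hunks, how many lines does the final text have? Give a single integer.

Hunk 1: at line 4 remove [drvpz,ybbym] add [kgk] -> 10 lines: nzol oevvr xms khe brdbv kgk cym iidb scifj qqjm
Hunk 2: at line 2 remove [xms] add [svd] -> 10 lines: nzol oevvr svd khe brdbv kgk cym iidb scifj qqjm
Hunk 3: at line 4 remove [kgk,cym] add [esw,xhk,hjp] -> 11 lines: nzol oevvr svd khe brdbv esw xhk hjp iidb scifj qqjm
Final line count: 11

Answer: 11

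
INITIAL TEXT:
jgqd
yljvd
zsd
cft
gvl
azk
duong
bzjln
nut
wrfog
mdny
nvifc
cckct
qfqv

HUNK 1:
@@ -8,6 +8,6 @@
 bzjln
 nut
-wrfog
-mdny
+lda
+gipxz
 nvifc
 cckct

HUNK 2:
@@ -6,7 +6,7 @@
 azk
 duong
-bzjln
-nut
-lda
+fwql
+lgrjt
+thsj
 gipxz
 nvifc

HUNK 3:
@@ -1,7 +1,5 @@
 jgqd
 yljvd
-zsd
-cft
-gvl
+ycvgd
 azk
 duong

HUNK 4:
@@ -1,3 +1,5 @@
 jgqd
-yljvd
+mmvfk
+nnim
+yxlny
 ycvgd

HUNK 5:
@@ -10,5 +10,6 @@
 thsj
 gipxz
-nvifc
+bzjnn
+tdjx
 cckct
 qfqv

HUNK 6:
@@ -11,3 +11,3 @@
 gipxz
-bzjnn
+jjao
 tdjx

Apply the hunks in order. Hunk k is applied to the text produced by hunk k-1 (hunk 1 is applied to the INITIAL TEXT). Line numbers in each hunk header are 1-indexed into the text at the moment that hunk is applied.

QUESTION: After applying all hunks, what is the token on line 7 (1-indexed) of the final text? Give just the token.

Answer: duong

Derivation:
Hunk 1: at line 8 remove [wrfog,mdny] add [lda,gipxz] -> 14 lines: jgqd yljvd zsd cft gvl azk duong bzjln nut lda gipxz nvifc cckct qfqv
Hunk 2: at line 6 remove [bzjln,nut,lda] add [fwql,lgrjt,thsj] -> 14 lines: jgqd yljvd zsd cft gvl azk duong fwql lgrjt thsj gipxz nvifc cckct qfqv
Hunk 3: at line 1 remove [zsd,cft,gvl] add [ycvgd] -> 12 lines: jgqd yljvd ycvgd azk duong fwql lgrjt thsj gipxz nvifc cckct qfqv
Hunk 4: at line 1 remove [yljvd] add [mmvfk,nnim,yxlny] -> 14 lines: jgqd mmvfk nnim yxlny ycvgd azk duong fwql lgrjt thsj gipxz nvifc cckct qfqv
Hunk 5: at line 10 remove [nvifc] add [bzjnn,tdjx] -> 15 lines: jgqd mmvfk nnim yxlny ycvgd azk duong fwql lgrjt thsj gipxz bzjnn tdjx cckct qfqv
Hunk 6: at line 11 remove [bzjnn] add [jjao] -> 15 lines: jgqd mmvfk nnim yxlny ycvgd azk duong fwql lgrjt thsj gipxz jjao tdjx cckct qfqv
Final line 7: duong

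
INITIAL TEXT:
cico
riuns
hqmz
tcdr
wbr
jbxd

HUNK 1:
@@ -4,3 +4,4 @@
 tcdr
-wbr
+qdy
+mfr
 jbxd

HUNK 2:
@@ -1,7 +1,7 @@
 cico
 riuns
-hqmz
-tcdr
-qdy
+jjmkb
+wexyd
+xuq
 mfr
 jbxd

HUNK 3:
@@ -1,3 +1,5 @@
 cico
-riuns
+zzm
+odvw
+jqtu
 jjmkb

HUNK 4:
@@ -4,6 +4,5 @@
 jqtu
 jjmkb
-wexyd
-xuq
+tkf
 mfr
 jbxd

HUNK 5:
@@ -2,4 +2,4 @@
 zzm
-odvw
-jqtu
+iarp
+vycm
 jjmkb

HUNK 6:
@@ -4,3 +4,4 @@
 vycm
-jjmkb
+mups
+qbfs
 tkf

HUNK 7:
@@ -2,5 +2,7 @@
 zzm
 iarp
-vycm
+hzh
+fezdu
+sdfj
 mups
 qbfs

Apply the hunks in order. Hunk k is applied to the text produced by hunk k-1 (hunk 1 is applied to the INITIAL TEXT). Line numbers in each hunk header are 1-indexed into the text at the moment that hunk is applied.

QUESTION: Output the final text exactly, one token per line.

Hunk 1: at line 4 remove [wbr] add [qdy,mfr] -> 7 lines: cico riuns hqmz tcdr qdy mfr jbxd
Hunk 2: at line 1 remove [hqmz,tcdr,qdy] add [jjmkb,wexyd,xuq] -> 7 lines: cico riuns jjmkb wexyd xuq mfr jbxd
Hunk 3: at line 1 remove [riuns] add [zzm,odvw,jqtu] -> 9 lines: cico zzm odvw jqtu jjmkb wexyd xuq mfr jbxd
Hunk 4: at line 4 remove [wexyd,xuq] add [tkf] -> 8 lines: cico zzm odvw jqtu jjmkb tkf mfr jbxd
Hunk 5: at line 2 remove [odvw,jqtu] add [iarp,vycm] -> 8 lines: cico zzm iarp vycm jjmkb tkf mfr jbxd
Hunk 6: at line 4 remove [jjmkb] add [mups,qbfs] -> 9 lines: cico zzm iarp vycm mups qbfs tkf mfr jbxd
Hunk 7: at line 2 remove [vycm] add [hzh,fezdu,sdfj] -> 11 lines: cico zzm iarp hzh fezdu sdfj mups qbfs tkf mfr jbxd

Answer: cico
zzm
iarp
hzh
fezdu
sdfj
mups
qbfs
tkf
mfr
jbxd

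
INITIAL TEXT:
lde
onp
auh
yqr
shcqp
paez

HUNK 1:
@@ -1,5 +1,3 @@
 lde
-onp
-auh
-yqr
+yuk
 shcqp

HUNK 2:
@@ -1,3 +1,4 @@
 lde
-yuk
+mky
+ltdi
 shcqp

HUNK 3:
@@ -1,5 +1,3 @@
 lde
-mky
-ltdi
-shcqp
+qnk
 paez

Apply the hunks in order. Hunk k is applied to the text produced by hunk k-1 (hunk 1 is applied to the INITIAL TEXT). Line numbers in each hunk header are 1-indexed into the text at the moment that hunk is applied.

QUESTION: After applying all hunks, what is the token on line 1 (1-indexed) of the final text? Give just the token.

Hunk 1: at line 1 remove [onp,auh,yqr] add [yuk] -> 4 lines: lde yuk shcqp paez
Hunk 2: at line 1 remove [yuk] add [mky,ltdi] -> 5 lines: lde mky ltdi shcqp paez
Hunk 3: at line 1 remove [mky,ltdi,shcqp] add [qnk] -> 3 lines: lde qnk paez
Final line 1: lde

Answer: lde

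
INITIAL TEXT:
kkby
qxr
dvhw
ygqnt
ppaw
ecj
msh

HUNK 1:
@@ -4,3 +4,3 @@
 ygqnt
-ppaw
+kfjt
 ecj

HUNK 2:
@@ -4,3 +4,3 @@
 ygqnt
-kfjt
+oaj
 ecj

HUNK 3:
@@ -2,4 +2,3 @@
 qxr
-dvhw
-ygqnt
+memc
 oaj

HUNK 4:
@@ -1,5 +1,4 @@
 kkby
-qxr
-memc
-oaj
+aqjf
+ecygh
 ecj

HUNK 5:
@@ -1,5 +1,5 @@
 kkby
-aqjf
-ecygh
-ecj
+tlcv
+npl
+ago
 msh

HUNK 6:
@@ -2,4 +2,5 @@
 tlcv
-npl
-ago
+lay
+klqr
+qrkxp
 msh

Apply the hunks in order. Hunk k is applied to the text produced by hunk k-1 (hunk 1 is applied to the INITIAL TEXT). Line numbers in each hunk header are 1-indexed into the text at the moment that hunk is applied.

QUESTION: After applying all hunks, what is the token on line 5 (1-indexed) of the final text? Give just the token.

Answer: qrkxp

Derivation:
Hunk 1: at line 4 remove [ppaw] add [kfjt] -> 7 lines: kkby qxr dvhw ygqnt kfjt ecj msh
Hunk 2: at line 4 remove [kfjt] add [oaj] -> 7 lines: kkby qxr dvhw ygqnt oaj ecj msh
Hunk 3: at line 2 remove [dvhw,ygqnt] add [memc] -> 6 lines: kkby qxr memc oaj ecj msh
Hunk 4: at line 1 remove [qxr,memc,oaj] add [aqjf,ecygh] -> 5 lines: kkby aqjf ecygh ecj msh
Hunk 5: at line 1 remove [aqjf,ecygh,ecj] add [tlcv,npl,ago] -> 5 lines: kkby tlcv npl ago msh
Hunk 6: at line 2 remove [npl,ago] add [lay,klqr,qrkxp] -> 6 lines: kkby tlcv lay klqr qrkxp msh
Final line 5: qrkxp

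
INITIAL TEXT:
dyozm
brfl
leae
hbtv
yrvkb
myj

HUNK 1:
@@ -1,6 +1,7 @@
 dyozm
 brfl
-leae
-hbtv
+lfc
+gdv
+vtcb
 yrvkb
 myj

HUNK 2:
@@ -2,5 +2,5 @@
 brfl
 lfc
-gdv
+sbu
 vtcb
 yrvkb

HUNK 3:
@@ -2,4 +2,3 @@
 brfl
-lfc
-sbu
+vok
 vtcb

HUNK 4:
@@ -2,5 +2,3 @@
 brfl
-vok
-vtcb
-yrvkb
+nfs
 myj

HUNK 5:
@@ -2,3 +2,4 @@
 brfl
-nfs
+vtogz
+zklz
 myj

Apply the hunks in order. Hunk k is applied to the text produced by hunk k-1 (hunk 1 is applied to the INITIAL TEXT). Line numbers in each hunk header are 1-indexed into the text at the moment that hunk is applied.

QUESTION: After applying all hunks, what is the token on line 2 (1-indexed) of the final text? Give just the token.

Answer: brfl

Derivation:
Hunk 1: at line 1 remove [leae,hbtv] add [lfc,gdv,vtcb] -> 7 lines: dyozm brfl lfc gdv vtcb yrvkb myj
Hunk 2: at line 2 remove [gdv] add [sbu] -> 7 lines: dyozm brfl lfc sbu vtcb yrvkb myj
Hunk 3: at line 2 remove [lfc,sbu] add [vok] -> 6 lines: dyozm brfl vok vtcb yrvkb myj
Hunk 4: at line 2 remove [vok,vtcb,yrvkb] add [nfs] -> 4 lines: dyozm brfl nfs myj
Hunk 5: at line 2 remove [nfs] add [vtogz,zklz] -> 5 lines: dyozm brfl vtogz zklz myj
Final line 2: brfl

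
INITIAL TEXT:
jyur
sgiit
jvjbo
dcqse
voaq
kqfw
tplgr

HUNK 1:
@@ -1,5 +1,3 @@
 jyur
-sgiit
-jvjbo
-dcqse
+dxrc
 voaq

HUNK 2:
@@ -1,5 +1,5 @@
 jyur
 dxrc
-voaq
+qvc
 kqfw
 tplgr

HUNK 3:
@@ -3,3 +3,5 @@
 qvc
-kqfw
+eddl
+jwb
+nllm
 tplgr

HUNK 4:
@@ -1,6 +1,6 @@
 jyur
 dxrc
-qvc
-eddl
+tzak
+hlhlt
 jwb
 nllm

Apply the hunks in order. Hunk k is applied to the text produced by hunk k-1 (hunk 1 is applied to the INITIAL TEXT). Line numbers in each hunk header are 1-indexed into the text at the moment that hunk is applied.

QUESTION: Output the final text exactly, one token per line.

Answer: jyur
dxrc
tzak
hlhlt
jwb
nllm
tplgr

Derivation:
Hunk 1: at line 1 remove [sgiit,jvjbo,dcqse] add [dxrc] -> 5 lines: jyur dxrc voaq kqfw tplgr
Hunk 2: at line 1 remove [voaq] add [qvc] -> 5 lines: jyur dxrc qvc kqfw tplgr
Hunk 3: at line 3 remove [kqfw] add [eddl,jwb,nllm] -> 7 lines: jyur dxrc qvc eddl jwb nllm tplgr
Hunk 4: at line 1 remove [qvc,eddl] add [tzak,hlhlt] -> 7 lines: jyur dxrc tzak hlhlt jwb nllm tplgr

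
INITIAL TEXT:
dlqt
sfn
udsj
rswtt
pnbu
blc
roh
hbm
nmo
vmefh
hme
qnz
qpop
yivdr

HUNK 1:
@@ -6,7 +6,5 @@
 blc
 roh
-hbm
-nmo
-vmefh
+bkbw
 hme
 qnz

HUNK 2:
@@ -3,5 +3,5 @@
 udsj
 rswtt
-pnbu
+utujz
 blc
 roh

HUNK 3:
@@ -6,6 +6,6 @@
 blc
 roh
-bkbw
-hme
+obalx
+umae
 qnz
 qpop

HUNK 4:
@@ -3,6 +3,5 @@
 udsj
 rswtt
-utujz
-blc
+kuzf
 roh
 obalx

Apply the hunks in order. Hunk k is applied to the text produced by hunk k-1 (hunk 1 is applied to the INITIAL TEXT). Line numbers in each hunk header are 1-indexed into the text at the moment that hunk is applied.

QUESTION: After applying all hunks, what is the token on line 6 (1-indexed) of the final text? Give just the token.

Answer: roh

Derivation:
Hunk 1: at line 6 remove [hbm,nmo,vmefh] add [bkbw] -> 12 lines: dlqt sfn udsj rswtt pnbu blc roh bkbw hme qnz qpop yivdr
Hunk 2: at line 3 remove [pnbu] add [utujz] -> 12 lines: dlqt sfn udsj rswtt utujz blc roh bkbw hme qnz qpop yivdr
Hunk 3: at line 6 remove [bkbw,hme] add [obalx,umae] -> 12 lines: dlqt sfn udsj rswtt utujz blc roh obalx umae qnz qpop yivdr
Hunk 4: at line 3 remove [utujz,blc] add [kuzf] -> 11 lines: dlqt sfn udsj rswtt kuzf roh obalx umae qnz qpop yivdr
Final line 6: roh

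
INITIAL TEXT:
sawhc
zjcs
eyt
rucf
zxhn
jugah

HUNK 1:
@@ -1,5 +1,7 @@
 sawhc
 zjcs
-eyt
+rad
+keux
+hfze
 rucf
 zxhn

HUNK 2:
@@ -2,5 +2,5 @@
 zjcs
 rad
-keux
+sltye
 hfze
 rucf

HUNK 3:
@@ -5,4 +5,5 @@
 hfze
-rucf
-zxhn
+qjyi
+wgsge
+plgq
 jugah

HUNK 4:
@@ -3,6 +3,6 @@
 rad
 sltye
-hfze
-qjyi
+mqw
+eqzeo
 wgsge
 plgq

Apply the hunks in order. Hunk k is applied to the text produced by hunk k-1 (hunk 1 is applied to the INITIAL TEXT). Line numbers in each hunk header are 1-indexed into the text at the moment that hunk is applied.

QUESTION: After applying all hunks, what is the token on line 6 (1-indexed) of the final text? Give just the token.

Answer: eqzeo

Derivation:
Hunk 1: at line 1 remove [eyt] add [rad,keux,hfze] -> 8 lines: sawhc zjcs rad keux hfze rucf zxhn jugah
Hunk 2: at line 2 remove [keux] add [sltye] -> 8 lines: sawhc zjcs rad sltye hfze rucf zxhn jugah
Hunk 3: at line 5 remove [rucf,zxhn] add [qjyi,wgsge,plgq] -> 9 lines: sawhc zjcs rad sltye hfze qjyi wgsge plgq jugah
Hunk 4: at line 3 remove [hfze,qjyi] add [mqw,eqzeo] -> 9 lines: sawhc zjcs rad sltye mqw eqzeo wgsge plgq jugah
Final line 6: eqzeo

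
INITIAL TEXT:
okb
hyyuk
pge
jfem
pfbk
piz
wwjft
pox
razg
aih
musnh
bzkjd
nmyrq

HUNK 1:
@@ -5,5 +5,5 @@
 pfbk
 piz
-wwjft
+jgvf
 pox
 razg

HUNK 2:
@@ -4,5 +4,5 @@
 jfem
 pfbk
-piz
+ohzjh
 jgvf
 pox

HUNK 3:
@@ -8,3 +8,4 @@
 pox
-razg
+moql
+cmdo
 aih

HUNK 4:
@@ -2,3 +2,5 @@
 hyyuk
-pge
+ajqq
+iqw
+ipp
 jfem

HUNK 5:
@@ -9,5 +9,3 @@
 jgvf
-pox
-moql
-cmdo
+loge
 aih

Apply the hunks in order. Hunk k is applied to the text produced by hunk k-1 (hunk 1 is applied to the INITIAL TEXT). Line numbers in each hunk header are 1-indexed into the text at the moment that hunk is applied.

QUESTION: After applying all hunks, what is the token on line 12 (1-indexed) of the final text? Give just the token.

Hunk 1: at line 5 remove [wwjft] add [jgvf] -> 13 lines: okb hyyuk pge jfem pfbk piz jgvf pox razg aih musnh bzkjd nmyrq
Hunk 2: at line 4 remove [piz] add [ohzjh] -> 13 lines: okb hyyuk pge jfem pfbk ohzjh jgvf pox razg aih musnh bzkjd nmyrq
Hunk 3: at line 8 remove [razg] add [moql,cmdo] -> 14 lines: okb hyyuk pge jfem pfbk ohzjh jgvf pox moql cmdo aih musnh bzkjd nmyrq
Hunk 4: at line 2 remove [pge] add [ajqq,iqw,ipp] -> 16 lines: okb hyyuk ajqq iqw ipp jfem pfbk ohzjh jgvf pox moql cmdo aih musnh bzkjd nmyrq
Hunk 5: at line 9 remove [pox,moql,cmdo] add [loge] -> 14 lines: okb hyyuk ajqq iqw ipp jfem pfbk ohzjh jgvf loge aih musnh bzkjd nmyrq
Final line 12: musnh

Answer: musnh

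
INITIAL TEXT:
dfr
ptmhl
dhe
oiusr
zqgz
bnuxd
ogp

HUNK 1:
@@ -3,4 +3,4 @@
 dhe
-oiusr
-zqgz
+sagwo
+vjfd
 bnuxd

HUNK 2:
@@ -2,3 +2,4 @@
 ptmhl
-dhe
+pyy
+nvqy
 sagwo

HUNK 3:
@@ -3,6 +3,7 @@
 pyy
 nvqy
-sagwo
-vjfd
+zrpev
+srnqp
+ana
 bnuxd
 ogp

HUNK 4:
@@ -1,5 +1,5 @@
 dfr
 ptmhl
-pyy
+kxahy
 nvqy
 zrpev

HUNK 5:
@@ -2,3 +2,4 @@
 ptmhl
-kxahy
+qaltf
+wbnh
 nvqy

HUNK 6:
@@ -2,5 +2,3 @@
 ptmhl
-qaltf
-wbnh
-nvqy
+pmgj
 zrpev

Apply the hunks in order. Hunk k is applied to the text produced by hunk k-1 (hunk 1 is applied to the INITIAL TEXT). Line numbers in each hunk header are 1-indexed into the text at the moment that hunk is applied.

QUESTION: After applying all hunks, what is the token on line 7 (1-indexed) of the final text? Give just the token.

Answer: bnuxd

Derivation:
Hunk 1: at line 3 remove [oiusr,zqgz] add [sagwo,vjfd] -> 7 lines: dfr ptmhl dhe sagwo vjfd bnuxd ogp
Hunk 2: at line 2 remove [dhe] add [pyy,nvqy] -> 8 lines: dfr ptmhl pyy nvqy sagwo vjfd bnuxd ogp
Hunk 3: at line 3 remove [sagwo,vjfd] add [zrpev,srnqp,ana] -> 9 lines: dfr ptmhl pyy nvqy zrpev srnqp ana bnuxd ogp
Hunk 4: at line 1 remove [pyy] add [kxahy] -> 9 lines: dfr ptmhl kxahy nvqy zrpev srnqp ana bnuxd ogp
Hunk 5: at line 2 remove [kxahy] add [qaltf,wbnh] -> 10 lines: dfr ptmhl qaltf wbnh nvqy zrpev srnqp ana bnuxd ogp
Hunk 6: at line 2 remove [qaltf,wbnh,nvqy] add [pmgj] -> 8 lines: dfr ptmhl pmgj zrpev srnqp ana bnuxd ogp
Final line 7: bnuxd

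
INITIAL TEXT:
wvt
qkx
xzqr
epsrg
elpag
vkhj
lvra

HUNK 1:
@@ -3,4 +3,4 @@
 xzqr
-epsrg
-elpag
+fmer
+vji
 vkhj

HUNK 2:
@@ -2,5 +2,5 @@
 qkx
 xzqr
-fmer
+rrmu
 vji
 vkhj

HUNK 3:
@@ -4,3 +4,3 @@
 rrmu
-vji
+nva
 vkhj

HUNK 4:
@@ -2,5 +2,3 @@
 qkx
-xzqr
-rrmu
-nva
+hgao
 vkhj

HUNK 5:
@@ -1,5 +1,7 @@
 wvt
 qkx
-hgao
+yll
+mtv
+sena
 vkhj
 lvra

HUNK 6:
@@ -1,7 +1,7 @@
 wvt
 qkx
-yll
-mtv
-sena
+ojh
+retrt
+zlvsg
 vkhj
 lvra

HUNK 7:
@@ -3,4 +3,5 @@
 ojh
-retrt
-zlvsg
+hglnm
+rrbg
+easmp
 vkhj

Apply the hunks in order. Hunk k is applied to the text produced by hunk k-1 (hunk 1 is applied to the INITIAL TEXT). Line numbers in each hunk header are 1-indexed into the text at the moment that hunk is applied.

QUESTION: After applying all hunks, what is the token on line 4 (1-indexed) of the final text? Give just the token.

Hunk 1: at line 3 remove [epsrg,elpag] add [fmer,vji] -> 7 lines: wvt qkx xzqr fmer vji vkhj lvra
Hunk 2: at line 2 remove [fmer] add [rrmu] -> 7 lines: wvt qkx xzqr rrmu vji vkhj lvra
Hunk 3: at line 4 remove [vji] add [nva] -> 7 lines: wvt qkx xzqr rrmu nva vkhj lvra
Hunk 4: at line 2 remove [xzqr,rrmu,nva] add [hgao] -> 5 lines: wvt qkx hgao vkhj lvra
Hunk 5: at line 1 remove [hgao] add [yll,mtv,sena] -> 7 lines: wvt qkx yll mtv sena vkhj lvra
Hunk 6: at line 1 remove [yll,mtv,sena] add [ojh,retrt,zlvsg] -> 7 lines: wvt qkx ojh retrt zlvsg vkhj lvra
Hunk 7: at line 3 remove [retrt,zlvsg] add [hglnm,rrbg,easmp] -> 8 lines: wvt qkx ojh hglnm rrbg easmp vkhj lvra
Final line 4: hglnm

Answer: hglnm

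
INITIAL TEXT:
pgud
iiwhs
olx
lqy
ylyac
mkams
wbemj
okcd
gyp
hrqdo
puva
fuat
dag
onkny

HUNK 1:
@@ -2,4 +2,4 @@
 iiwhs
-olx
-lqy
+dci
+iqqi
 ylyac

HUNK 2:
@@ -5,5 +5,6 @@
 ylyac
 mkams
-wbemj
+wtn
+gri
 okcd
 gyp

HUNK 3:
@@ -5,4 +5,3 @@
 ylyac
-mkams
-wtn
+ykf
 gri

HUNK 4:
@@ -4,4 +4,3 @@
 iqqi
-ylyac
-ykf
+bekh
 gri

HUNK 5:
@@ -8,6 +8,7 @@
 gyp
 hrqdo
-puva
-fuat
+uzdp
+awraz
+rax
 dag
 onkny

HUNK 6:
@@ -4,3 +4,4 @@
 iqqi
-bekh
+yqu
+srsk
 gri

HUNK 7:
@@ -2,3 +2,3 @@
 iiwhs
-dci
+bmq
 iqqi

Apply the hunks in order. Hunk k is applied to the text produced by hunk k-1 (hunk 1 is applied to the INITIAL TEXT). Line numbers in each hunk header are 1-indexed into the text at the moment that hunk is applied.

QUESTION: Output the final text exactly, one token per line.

Answer: pgud
iiwhs
bmq
iqqi
yqu
srsk
gri
okcd
gyp
hrqdo
uzdp
awraz
rax
dag
onkny

Derivation:
Hunk 1: at line 2 remove [olx,lqy] add [dci,iqqi] -> 14 lines: pgud iiwhs dci iqqi ylyac mkams wbemj okcd gyp hrqdo puva fuat dag onkny
Hunk 2: at line 5 remove [wbemj] add [wtn,gri] -> 15 lines: pgud iiwhs dci iqqi ylyac mkams wtn gri okcd gyp hrqdo puva fuat dag onkny
Hunk 3: at line 5 remove [mkams,wtn] add [ykf] -> 14 lines: pgud iiwhs dci iqqi ylyac ykf gri okcd gyp hrqdo puva fuat dag onkny
Hunk 4: at line 4 remove [ylyac,ykf] add [bekh] -> 13 lines: pgud iiwhs dci iqqi bekh gri okcd gyp hrqdo puva fuat dag onkny
Hunk 5: at line 8 remove [puva,fuat] add [uzdp,awraz,rax] -> 14 lines: pgud iiwhs dci iqqi bekh gri okcd gyp hrqdo uzdp awraz rax dag onkny
Hunk 6: at line 4 remove [bekh] add [yqu,srsk] -> 15 lines: pgud iiwhs dci iqqi yqu srsk gri okcd gyp hrqdo uzdp awraz rax dag onkny
Hunk 7: at line 2 remove [dci] add [bmq] -> 15 lines: pgud iiwhs bmq iqqi yqu srsk gri okcd gyp hrqdo uzdp awraz rax dag onkny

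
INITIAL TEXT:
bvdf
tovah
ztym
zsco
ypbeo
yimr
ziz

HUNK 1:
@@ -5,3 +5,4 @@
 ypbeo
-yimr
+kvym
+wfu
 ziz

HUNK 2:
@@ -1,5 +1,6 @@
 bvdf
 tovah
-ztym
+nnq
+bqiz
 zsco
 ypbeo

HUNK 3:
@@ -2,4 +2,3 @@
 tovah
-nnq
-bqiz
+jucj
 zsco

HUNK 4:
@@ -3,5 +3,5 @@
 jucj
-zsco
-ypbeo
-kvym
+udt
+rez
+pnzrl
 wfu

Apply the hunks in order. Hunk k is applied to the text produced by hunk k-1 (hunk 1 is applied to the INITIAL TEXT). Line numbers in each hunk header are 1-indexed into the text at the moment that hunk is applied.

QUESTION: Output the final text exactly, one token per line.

Answer: bvdf
tovah
jucj
udt
rez
pnzrl
wfu
ziz

Derivation:
Hunk 1: at line 5 remove [yimr] add [kvym,wfu] -> 8 lines: bvdf tovah ztym zsco ypbeo kvym wfu ziz
Hunk 2: at line 1 remove [ztym] add [nnq,bqiz] -> 9 lines: bvdf tovah nnq bqiz zsco ypbeo kvym wfu ziz
Hunk 3: at line 2 remove [nnq,bqiz] add [jucj] -> 8 lines: bvdf tovah jucj zsco ypbeo kvym wfu ziz
Hunk 4: at line 3 remove [zsco,ypbeo,kvym] add [udt,rez,pnzrl] -> 8 lines: bvdf tovah jucj udt rez pnzrl wfu ziz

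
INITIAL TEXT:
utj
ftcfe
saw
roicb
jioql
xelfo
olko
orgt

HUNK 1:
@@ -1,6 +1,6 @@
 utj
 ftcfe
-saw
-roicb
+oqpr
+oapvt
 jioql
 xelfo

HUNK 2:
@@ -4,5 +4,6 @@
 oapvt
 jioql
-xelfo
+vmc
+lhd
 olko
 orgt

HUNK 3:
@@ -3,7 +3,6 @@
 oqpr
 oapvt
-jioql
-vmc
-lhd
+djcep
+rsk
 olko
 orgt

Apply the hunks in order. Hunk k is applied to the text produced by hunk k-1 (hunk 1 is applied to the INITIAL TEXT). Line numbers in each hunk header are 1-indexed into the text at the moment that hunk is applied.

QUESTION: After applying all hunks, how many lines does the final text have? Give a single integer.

Hunk 1: at line 1 remove [saw,roicb] add [oqpr,oapvt] -> 8 lines: utj ftcfe oqpr oapvt jioql xelfo olko orgt
Hunk 2: at line 4 remove [xelfo] add [vmc,lhd] -> 9 lines: utj ftcfe oqpr oapvt jioql vmc lhd olko orgt
Hunk 3: at line 3 remove [jioql,vmc,lhd] add [djcep,rsk] -> 8 lines: utj ftcfe oqpr oapvt djcep rsk olko orgt
Final line count: 8

Answer: 8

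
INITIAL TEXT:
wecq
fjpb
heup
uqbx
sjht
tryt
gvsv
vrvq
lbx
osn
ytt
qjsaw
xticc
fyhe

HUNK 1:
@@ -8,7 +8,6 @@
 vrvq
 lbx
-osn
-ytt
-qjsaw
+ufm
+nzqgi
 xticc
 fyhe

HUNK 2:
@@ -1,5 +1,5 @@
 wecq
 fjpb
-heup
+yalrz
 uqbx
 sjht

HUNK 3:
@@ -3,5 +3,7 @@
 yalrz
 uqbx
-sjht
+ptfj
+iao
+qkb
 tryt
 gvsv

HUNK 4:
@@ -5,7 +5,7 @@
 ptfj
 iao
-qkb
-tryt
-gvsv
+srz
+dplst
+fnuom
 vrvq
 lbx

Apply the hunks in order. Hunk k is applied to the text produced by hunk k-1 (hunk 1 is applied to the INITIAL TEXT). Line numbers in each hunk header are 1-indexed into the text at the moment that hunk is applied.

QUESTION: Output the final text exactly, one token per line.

Hunk 1: at line 8 remove [osn,ytt,qjsaw] add [ufm,nzqgi] -> 13 lines: wecq fjpb heup uqbx sjht tryt gvsv vrvq lbx ufm nzqgi xticc fyhe
Hunk 2: at line 1 remove [heup] add [yalrz] -> 13 lines: wecq fjpb yalrz uqbx sjht tryt gvsv vrvq lbx ufm nzqgi xticc fyhe
Hunk 3: at line 3 remove [sjht] add [ptfj,iao,qkb] -> 15 lines: wecq fjpb yalrz uqbx ptfj iao qkb tryt gvsv vrvq lbx ufm nzqgi xticc fyhe
Hunk 4: at line 5 remove [qkb,tryt,gvsv] add [srz,dplst,fnuom] -> 15 lines: wecq fjpb yalrz uqbx ptfj iao srz dplst fnuom vrvq lbx ufm nzqgi xticc fyhe

Answer: wecq
fjpb
yalrz
uqbx
ptfj
iao
srz
dplst
fnuom
vrvq
lbx
ufm
nzqgi
xticc
fyhe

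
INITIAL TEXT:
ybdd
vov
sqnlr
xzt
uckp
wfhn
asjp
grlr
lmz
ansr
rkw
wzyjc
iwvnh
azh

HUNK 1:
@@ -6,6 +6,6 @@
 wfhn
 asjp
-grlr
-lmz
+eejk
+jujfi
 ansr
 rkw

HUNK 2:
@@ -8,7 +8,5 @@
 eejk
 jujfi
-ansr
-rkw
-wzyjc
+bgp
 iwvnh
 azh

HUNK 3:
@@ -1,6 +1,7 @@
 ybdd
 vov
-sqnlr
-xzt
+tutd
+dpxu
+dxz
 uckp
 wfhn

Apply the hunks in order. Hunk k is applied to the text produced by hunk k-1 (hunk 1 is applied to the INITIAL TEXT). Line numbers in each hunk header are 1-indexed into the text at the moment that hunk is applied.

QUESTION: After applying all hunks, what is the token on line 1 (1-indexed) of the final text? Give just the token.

Hunk 1: at line 6 remove [grlr,lmz] add [eejk,jujfi] -> 14 lines: ybdd vov sqnlr xzt uckp wfhn asjp eejk jujfi ansr rkw wzyjc iwvnh azh
Hunk 2: at line 8 remove [ansr,rkw,wzyjc] add [bgp] -> 12 lines: ybdd vov sqnlr xzt uckp wfhn asjp eejk jujfi bgp iwvnh azh
Hunk 3: at line 1 remove [sqnlr,xzt] add [tutd,dpxu,dxz] -> 13 lines: ybdd vov tutd dpxu dxz uckp wfhn asjp eejk jujfi bgp iwvnh azh
Final line 1: ybdd

Answer: ybdd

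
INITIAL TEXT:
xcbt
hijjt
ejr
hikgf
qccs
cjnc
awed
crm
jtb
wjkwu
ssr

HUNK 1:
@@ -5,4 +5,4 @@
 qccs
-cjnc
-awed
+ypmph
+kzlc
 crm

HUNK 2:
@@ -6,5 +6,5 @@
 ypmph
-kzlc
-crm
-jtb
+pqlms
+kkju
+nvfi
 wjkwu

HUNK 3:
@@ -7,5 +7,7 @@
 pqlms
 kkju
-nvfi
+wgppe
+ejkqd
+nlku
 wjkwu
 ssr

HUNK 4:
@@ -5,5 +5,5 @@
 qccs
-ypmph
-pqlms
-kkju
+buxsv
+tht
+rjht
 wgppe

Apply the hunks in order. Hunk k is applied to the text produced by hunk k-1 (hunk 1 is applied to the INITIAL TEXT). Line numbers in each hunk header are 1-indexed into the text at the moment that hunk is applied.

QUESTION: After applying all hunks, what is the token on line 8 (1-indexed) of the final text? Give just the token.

Hunk 1: at line 5 remove [cjnc,awed] add [ypmph,kzlc] -> 11 lines: xcbt hijjt ejr hikgf qccs ypmph kzlc crm jtb wjkwu ssr
Hunk 2: at line 6 remove [kzlc,crm,jtb] add [pqlms,kkju,nvfi] -> 11 lines: xcbt hijjt ejr hikgf qccs ypmph pqlms kkju nvfi wjkwu ssr
Hunk 3: at line 7 remove [nvfi] add [wgppe,ejkqd,nlku] -> 13 lines: xcbt hijjt ejr hikgf qccs ypmph pqlms kkju wgppe ejkqd nlku wjkwu ssr
Hunk 4: at line 5 remove [ypmph,pqlms,kkju] add [buxsv,tht,rjht] -> 13 lines: xcbt hijjt ejr hikgf qccs buxsv tht rjht wgppe ejkqd nlku wjkwu ssr
Final line 8: rjht

Answer: rjht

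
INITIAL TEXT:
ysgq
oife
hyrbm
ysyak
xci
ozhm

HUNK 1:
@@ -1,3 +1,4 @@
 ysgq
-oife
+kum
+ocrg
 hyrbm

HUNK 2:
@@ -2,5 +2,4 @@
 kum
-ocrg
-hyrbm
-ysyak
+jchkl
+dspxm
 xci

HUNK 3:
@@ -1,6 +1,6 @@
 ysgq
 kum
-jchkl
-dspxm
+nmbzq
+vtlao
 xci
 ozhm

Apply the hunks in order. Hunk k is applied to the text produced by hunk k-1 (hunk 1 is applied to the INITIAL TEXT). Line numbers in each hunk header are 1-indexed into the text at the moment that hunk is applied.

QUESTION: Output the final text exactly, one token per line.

Hunk 1: at line 1 remove [oife] add [kum,ocrg] -> 7 lines: ysgq kum ocrg hyrbm ysyak xci ozhm
Hunk 2: at line 2 remove [ocrg,hyrbm,ysyak] add [jchkl,dspxm] -> 6 lines: ysgq kum jchkl dspxm xci ozhm
Hunk 3: at line 1 remove [jchkl,dspxm] add [nmbzq,vtlao] -> 6 lines: ysgq kum nmbzq vtlao xci ozhm

Answer: ysgq
kum
nmbzq
vtlao
xci
ozhm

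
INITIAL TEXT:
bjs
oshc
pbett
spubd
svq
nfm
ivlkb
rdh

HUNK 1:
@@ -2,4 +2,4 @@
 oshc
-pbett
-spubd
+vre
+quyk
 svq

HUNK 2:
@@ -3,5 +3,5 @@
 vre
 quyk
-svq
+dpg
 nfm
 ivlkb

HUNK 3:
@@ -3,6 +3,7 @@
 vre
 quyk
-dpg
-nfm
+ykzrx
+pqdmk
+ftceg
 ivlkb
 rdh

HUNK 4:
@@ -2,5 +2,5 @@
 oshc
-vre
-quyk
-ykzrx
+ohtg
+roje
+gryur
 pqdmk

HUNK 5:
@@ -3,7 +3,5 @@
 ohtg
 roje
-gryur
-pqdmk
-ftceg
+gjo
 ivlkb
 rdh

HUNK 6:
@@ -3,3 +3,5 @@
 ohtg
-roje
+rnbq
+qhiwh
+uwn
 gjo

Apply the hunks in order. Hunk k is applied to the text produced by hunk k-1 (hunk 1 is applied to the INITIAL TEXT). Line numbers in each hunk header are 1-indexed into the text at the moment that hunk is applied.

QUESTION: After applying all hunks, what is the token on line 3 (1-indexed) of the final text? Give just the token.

Hunk 1: at line 2 remove [pbett,spubd] add [vre,quyk] -> 8 lines: bjs oshc vre quyk svq nfm ivlkb rdh
Hunk 2: at line 3 remove [svq] add [dpg] -> 8 lines: bjs oshc vre quyk dpg nfm ivlkb rdh
Hunk 3: at line 3 remove [dpg,nfm] add [ykzrx,pqdmk,ftceg] -> 9 lines: bjs oshc vre quyk ykzrx pqdmk ftceg ivlkb rdh
Hunk 4: at line 2 remove [vre,quyk,ykzrx] add [ohtg,roje,gryur] -> 9 lines: bjs oshc ohtg roje gryur pqdmk ftceg ivlkb rdh
Hunk 5: at line 3 remove [gryur,pqdmk,ftceg] add [gjo] -> 7 lines: bjs oshc ohtg roje gjo ivlkb rdh
Hunk 6: at line 3 remove [roje] add [rnbq,qhiwh,uwn] -> 9 lines: bjs oshc ohtg rnbq qhiwh uwn gjo ivlkb rdh
Final line 3: ohtg

Answer: ohtg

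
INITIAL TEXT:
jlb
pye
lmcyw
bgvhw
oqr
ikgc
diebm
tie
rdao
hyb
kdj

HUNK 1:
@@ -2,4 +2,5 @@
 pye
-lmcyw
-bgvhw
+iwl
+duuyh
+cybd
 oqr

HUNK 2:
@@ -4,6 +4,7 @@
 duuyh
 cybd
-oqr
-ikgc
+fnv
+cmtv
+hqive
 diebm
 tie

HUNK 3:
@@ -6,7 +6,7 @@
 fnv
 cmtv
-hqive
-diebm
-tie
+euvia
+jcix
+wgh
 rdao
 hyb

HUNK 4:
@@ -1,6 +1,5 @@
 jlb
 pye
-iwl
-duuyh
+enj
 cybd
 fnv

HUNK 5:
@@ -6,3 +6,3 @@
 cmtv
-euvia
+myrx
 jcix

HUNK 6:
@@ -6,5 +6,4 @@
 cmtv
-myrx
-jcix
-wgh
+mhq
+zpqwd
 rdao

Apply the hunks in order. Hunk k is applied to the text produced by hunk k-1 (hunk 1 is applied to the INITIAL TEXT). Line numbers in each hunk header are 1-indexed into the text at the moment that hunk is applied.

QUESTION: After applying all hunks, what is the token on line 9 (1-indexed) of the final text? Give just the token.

Hunk 1: at line 2 remove [lmcyw,bgvhw] add [iwl,duuyh,cybd] -> 12 lines: jlb pye iwl duuyh cybd oqr ikgc diebm tie rdao hyb kdj
Hunk 2: at line 4 remove [oqr,ikgc] add [fnv,cmtv,hqive] -> 13 lines: jlb pye iwl duuyh cybd fnv cmtv hqive diebm tie rdao hyb kdj
Hunk 3: at line 6 remove [hqive,diebm,tie] add [euvia,jcix,wgh] -> 13 lines: jlb pye iwl duuyh cybd fnv cmtv euvia jcix wgh rdao hyb kdj
Hunk 4: at line 1 remove [iwl,duuyh] add [enj] -> 12 lines: jlb pye enj cybd fnv cmtv euvia jcix wgh rdao hyb kdj
Hunk 5: at line 6 remove [euvia] add [myrx] -> 12 lines: jlb pye enj cybd fnv cmtv myrx jcix wgh rdao hyb kdj
Hunk 6: at line 6 remove [myrx,jcix,wgh] add [mhq,zpqwd] -> 11 lines: jlb pye enj cybd fnv cmtv mhq zpqwd rdao hyb kdj
Final line 9: rdao

Answer: rdao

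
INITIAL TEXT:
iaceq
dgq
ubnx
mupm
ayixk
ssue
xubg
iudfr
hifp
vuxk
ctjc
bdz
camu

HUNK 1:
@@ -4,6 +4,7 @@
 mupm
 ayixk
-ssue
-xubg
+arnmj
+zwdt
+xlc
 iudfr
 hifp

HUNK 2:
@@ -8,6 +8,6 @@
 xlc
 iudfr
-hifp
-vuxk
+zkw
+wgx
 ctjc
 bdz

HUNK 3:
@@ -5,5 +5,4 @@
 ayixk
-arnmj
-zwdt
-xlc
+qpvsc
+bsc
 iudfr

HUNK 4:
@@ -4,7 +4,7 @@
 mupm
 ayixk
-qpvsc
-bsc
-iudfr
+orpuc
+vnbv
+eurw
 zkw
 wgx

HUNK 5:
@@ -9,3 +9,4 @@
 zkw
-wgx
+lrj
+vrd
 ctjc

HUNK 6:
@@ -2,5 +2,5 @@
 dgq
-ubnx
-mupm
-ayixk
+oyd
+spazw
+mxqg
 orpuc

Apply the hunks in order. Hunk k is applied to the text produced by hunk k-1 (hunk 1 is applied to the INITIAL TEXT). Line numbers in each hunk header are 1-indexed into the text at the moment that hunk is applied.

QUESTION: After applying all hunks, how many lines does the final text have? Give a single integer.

Hunk 1: at line 4 remove [ssue,xubg] add [arnmj,zwdt,xlc] -> 14 lines: iaceq dgq ubnx mupm ayixk arnmj zwdt xlc iudfr hifp vuxk ctjc bdz camu
Hunk 2: at line 8 remove [hifp,vuxk] add [zkw,wgx] -> 14 lines: iaceq dgq ubnx mupm ayixk arnmj zwdt xlc iudfr zkw wgx ctjc bdz camu
Hunk 3: at line 5 remove [arnmj,zwdt,xlc] add [qpvsc,bsc] -> 13 lines: iaceq dgq ubnx mupm ayixk qpvsc bsc iudfr zkw wgx ctjc bdz camu
Hunk 4: at line 4 remove [qpvsc,bsc,iudfr] add [orpuc,vnbv,eurw] -> 13 lines: iaceq dgq ubnx mupm ayixk orpuc vnbv eurw zkw wgx ctjc bdz camu
Hunk 5: at line 9 remove [wgx] add [lrj,vrd] -> 14 lines: iaceq dgq ubnx mupm ayixk orpuc vnbv eurw zkw lrj vrd ctjc bdz camu
Hunk 6: at line 2 remove [ubnx,mupm,ayixk] add [oyd,spazw,mxqg] -> 14 lines: iaceq dgq oyd spazw mxqg orpuc vnbv eurw zkw lrj vrd ctjc bdz camu
Final line count: 14

Answer: 14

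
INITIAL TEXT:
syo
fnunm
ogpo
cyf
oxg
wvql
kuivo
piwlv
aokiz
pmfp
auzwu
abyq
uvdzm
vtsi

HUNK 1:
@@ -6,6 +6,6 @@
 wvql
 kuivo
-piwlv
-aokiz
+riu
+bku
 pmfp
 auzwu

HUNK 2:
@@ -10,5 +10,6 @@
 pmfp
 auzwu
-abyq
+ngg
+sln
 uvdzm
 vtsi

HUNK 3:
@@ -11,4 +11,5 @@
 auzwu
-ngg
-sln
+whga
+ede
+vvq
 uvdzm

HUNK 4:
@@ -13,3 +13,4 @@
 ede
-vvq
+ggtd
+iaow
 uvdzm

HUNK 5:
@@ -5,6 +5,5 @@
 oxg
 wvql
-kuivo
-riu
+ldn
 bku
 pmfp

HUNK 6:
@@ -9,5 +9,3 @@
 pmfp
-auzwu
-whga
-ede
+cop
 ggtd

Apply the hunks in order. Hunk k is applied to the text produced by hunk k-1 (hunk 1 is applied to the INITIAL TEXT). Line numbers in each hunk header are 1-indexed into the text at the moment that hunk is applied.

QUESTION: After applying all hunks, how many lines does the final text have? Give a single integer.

Hunk 1: at line 6 remove [piwlv,aokiz] add [riu,bku] -> 14 lines: syo fnunm ogpo cyf oxg wvql kuivo riu bku pmfp auzwu abyq uvdzm vtsi
Hunk 2: at line 10 remove [abyq] add [ngg,sln] -> 15 lines: syo fnunm ogpo cyf oxg wvql kuivo riu bku pmfp auzwu ngg sln uvdzm vtsi
Hunk 3: at line 11 remove [ngg,sln] add [whga,ede,vvq] -> 16 lines: syo fnunm ogpo cyf oxg wvql kuivo riu bku pmfp auzwu whga ede vvq uvdzm vtsi
Hunk 4: at line 13 remove [vvq] add [ggtd,iaow] -> 17 lines: syo fnunm ogpo cyf oxg wvql kuivo riu bku pmfp auzwu whga ede ggtd iaow uvdzm vtsi
Hunk 5: at line 5 remove [kuivo,riu] add [ldn] -> 16 lines: syo fnunm ogpo cyf oxg wvql ldn bku pmfp auzwu whga ede ggtd iaow uvdzm vtsi
Hunk 6: at line 9 remove [auzwu,whga,ede] add [cop] -> 14 lines: syo fnunm ogpo cyf oxg wvql ldn bku pmfp cop ggtd iaow uvdzm vtsi
Final line count: 14

Answer: 14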